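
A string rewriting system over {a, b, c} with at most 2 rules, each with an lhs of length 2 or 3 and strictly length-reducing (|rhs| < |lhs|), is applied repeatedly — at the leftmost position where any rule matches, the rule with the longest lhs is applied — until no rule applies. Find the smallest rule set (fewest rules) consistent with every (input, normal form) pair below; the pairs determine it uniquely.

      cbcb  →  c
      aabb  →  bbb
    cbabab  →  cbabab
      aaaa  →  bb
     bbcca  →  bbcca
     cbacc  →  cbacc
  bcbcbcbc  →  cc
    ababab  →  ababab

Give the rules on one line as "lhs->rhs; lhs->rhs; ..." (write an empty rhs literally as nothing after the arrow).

aa->b; bcb->

  | cbcb => c
  | aabb => bbb
  | cbabab
  | aaaa => baa => bb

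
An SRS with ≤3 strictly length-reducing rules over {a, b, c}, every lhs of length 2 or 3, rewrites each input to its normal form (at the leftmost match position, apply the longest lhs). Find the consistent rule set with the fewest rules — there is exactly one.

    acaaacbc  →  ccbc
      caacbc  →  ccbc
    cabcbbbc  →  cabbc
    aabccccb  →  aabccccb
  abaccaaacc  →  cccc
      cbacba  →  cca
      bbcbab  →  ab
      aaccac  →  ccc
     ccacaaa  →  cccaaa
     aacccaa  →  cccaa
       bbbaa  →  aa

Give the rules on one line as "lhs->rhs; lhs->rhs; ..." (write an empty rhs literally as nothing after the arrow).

ac->c; ba->a; bcb->

  | acaaacbc => caaacbc => caacbc => cacbc => ccbc
  | caacbc => cacbc => ccbc
  | cabcbbbc => cabbc
  | aabccccb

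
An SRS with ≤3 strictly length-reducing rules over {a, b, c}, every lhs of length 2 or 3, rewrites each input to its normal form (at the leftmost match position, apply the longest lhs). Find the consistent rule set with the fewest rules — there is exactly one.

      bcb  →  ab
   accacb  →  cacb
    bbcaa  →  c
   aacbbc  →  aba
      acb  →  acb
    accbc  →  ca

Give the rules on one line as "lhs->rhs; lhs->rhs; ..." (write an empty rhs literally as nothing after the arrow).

aa->c; bc->a; cc->a

  | bcb => ab
  | accacb => aaacb => cacb
  | bbcaa => baaa => bca => aa => c
  | aacbbc => ccbbc => abbc => aba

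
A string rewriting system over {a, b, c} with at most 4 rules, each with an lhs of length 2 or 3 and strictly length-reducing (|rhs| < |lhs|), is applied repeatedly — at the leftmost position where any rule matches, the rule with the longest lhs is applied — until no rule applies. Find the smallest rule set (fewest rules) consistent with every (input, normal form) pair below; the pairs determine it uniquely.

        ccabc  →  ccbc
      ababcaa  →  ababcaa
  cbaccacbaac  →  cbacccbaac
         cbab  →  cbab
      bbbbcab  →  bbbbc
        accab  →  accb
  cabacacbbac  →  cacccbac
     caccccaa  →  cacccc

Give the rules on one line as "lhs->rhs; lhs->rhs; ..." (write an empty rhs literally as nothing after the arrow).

acb->cc; cab->c; cca->cc

  | ccabc => ccbc
  | ababcaa
  | cbaccacbaac => cbacccbaac
  | cbab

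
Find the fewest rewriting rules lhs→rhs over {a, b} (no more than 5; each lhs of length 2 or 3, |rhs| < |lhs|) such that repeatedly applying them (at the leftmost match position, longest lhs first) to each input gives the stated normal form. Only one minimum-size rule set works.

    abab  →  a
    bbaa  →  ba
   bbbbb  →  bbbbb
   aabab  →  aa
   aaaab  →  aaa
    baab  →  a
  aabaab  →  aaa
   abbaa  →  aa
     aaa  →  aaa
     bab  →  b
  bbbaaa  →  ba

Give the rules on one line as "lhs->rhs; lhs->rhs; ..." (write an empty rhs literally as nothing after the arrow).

  | abab => aab => a
  | bbaa => ba
  | bbbbb
  | aabab => aaab => aa

ab->; aba->aa; baa->aa; bba->b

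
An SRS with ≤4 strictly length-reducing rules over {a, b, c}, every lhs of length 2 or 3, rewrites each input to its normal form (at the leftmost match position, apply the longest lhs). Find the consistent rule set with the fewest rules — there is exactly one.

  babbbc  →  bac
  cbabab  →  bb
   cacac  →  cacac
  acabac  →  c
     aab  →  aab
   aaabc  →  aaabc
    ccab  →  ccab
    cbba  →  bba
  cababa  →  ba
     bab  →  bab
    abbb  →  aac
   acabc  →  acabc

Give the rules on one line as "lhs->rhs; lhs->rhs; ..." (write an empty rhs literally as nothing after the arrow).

  | babbbc => baacc => bac
  | cbabab => babab => bb
  | cacac
  | acabac => acc => c

aba->; acc->c; bbb->ac; cb->b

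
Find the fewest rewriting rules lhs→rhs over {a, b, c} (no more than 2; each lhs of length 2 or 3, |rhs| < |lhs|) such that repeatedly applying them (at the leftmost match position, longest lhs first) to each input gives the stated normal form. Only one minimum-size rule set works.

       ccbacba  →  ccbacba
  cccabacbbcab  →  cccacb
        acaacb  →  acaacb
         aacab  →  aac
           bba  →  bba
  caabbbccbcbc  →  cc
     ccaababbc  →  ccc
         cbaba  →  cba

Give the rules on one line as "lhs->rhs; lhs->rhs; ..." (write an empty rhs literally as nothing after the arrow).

ab->; bc->

  | ccbacba
  | cccabacbbcab => cccacbbcab => cccacbab => cccacb
  | acaacb
  | aacab => aac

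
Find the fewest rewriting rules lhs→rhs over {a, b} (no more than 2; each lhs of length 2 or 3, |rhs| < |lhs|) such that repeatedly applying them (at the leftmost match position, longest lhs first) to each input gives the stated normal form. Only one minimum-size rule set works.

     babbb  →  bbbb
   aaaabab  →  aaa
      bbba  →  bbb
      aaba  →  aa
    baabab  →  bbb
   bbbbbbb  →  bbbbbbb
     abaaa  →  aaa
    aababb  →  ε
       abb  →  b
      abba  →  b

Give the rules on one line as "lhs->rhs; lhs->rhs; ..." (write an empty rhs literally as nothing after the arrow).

ab->; ba->b

  | babbb => bbbb
  | aaaabab => aaaab => aaa
  | bbba => bbb
  | aaba => aa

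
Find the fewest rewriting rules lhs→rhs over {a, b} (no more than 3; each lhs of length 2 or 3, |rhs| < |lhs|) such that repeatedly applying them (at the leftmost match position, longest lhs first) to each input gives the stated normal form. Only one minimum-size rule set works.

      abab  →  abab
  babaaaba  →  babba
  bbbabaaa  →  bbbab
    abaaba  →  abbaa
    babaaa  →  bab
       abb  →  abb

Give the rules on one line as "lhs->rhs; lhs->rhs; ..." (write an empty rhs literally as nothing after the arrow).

  | abab
  | babaaaba => babba
  | bbbabaaa => bbbab
  | abaaba => abbaa

aaa->; aab->ba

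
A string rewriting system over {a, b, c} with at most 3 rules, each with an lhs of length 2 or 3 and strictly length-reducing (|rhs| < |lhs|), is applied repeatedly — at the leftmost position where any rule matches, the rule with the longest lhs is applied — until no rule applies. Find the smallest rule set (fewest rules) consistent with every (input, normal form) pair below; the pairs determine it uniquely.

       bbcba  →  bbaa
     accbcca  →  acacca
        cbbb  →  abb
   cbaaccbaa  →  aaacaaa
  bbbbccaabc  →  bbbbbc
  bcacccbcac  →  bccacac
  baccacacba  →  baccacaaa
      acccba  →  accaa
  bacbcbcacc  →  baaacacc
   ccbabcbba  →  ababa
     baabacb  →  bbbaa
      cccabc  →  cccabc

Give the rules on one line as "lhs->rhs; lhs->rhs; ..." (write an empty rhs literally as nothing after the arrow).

aab->bb; bca->b; cb->a

  | bbcba => bbaa
  | accbcca => acacca
  | cbbb => abb
  | cbaaccbaa => aaaccbaa => aaacaaa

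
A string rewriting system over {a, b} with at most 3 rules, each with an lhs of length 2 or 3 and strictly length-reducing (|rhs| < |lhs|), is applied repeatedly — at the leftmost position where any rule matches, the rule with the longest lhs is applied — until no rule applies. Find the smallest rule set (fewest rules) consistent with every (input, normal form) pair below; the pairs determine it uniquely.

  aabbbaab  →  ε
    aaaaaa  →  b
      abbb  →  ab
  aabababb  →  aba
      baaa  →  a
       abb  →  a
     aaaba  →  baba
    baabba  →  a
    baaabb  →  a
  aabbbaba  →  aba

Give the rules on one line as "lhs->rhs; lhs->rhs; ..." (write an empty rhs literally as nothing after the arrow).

aa->b; bb->

  | aabbbaab => bbbbaab => bbaab => aab => bb => ε
  | aaaaaa => baaaa => bbaa => aa => b
  | abbb => ab
  | aabababb => bbababb => ababb => aba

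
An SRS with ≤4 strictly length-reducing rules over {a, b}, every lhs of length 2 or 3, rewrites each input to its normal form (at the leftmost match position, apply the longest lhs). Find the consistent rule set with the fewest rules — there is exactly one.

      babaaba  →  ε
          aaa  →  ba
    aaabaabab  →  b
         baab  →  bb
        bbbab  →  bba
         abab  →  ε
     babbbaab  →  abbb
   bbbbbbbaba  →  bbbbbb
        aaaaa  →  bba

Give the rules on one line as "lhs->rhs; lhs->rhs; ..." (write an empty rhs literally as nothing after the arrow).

  | babaaba => aaaba => baba => aa => ε
  | aaa => ba
  | aaabaabab => babaabab => aaabab => babab => aab => b
  | baab => bb

aa->; aaa->ba; bab->a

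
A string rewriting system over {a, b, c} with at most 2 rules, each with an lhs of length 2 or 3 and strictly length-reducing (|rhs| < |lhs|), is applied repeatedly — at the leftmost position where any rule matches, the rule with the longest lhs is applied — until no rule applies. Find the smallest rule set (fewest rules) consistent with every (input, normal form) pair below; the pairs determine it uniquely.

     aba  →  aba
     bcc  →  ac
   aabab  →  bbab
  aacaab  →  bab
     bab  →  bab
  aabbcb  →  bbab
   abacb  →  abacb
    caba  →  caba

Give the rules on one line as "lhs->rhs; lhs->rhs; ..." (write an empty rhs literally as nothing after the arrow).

  | aba
  | bcc => ac
  | aabab => bbab
  | aacaab => bcaab => aaab => bab

aa->b; bc->a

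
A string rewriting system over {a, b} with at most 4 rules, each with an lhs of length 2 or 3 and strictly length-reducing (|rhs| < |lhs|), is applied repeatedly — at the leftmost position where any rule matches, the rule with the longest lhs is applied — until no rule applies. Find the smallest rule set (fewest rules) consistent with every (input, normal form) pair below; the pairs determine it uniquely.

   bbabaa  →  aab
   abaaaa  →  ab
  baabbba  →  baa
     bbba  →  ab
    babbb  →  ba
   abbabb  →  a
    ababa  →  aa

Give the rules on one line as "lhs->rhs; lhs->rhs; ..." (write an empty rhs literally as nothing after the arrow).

  | bbabaa => aabaa => aaba => aab
  | abaaaa => abaaa => abaa => aba => ab
  | baabbba => babbba => babba => baba => baa
  | bbba => aba => ab

aba->ab; abb->bb; bab->ba; bb->a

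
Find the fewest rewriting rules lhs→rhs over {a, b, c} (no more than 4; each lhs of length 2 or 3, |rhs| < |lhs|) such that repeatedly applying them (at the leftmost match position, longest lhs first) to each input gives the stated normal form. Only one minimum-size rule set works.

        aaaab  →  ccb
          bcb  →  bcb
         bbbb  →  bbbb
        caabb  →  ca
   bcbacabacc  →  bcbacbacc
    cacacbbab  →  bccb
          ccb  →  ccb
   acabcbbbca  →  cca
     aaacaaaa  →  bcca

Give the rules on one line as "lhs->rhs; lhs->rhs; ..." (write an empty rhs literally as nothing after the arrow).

  | aaaab => caab => ccb
  | bcb
  | bbbb
  | caabb => ccbb => ca

aa->c; ab->b; cac->ba; cbb->a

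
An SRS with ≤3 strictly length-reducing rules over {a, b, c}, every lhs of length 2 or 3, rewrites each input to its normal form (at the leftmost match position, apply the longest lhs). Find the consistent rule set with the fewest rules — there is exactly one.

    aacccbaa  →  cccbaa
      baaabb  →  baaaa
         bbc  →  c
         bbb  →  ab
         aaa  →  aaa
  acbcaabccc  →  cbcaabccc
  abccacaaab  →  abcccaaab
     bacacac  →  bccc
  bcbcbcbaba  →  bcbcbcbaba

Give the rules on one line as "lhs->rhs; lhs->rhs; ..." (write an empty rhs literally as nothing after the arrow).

ac->c; bb->a

  | aacccbaa => acccbaa => cccbaa
  | baaabb => baaaa
  | bbc => ac => c
  | bbb => ab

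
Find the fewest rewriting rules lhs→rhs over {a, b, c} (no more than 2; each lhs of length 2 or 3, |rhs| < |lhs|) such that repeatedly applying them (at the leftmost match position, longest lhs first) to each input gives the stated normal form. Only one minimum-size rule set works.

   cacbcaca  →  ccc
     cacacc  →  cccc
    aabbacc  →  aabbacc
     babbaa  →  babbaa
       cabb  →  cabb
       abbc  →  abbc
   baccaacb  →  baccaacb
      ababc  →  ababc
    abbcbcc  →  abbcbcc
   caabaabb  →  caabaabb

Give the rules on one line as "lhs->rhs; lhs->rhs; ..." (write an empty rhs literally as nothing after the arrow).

  | cacbcaca => cacaaca => ccaca => ccc
  | cacacc => cccc
  | aabbacc
  | babbaa

aca->c; bca->aa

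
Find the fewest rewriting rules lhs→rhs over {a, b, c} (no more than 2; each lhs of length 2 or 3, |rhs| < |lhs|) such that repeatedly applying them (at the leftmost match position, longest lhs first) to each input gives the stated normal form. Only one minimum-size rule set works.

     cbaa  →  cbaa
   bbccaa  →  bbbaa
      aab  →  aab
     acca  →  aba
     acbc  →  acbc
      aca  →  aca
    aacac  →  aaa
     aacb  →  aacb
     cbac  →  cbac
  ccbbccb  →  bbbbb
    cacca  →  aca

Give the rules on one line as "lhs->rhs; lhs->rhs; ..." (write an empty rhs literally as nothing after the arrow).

  | cbaa
  | bbccaa => bbbaa
  | aab
  | acca => aba

cac->a; cc->b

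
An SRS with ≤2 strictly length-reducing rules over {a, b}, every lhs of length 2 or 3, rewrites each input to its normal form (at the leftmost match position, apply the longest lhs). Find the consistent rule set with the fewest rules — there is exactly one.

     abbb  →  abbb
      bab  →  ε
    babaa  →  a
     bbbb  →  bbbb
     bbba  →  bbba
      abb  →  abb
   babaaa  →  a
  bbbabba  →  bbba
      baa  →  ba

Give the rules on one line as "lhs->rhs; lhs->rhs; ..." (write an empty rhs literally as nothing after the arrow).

  | abbb
  | bab => ε
  | babaa => aa => a
  | bbbb

aa->a; bab->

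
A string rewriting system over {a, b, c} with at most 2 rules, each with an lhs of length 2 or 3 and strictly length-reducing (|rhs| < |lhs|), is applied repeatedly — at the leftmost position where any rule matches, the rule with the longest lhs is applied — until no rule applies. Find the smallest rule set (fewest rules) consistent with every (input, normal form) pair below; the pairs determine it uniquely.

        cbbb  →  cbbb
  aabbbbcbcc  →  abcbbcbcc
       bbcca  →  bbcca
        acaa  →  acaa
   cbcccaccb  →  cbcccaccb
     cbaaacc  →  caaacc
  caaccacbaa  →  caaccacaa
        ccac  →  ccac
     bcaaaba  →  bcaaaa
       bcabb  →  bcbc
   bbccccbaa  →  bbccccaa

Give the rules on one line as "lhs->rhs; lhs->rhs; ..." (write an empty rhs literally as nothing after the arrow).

  | cbbb
  | aabbbbcbcc => abcbbcbcc
  | bbcca
  | acaa

abb->bc; ba->a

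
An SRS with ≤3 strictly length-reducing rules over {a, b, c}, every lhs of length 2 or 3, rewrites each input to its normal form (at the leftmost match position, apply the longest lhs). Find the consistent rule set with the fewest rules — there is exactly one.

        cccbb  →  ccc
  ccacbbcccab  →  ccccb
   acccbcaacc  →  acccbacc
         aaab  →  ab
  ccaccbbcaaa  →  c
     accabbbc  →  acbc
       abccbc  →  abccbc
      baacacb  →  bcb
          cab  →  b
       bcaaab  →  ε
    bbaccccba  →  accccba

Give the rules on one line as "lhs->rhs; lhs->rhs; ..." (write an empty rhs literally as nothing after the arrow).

  | cccbb => ccc
  | ccacbbcccab => ccbbcccab => cccccab => ccccb
  | acccbcaacc => acccbacc
  | aaab => ab

aa->; bb->; ca->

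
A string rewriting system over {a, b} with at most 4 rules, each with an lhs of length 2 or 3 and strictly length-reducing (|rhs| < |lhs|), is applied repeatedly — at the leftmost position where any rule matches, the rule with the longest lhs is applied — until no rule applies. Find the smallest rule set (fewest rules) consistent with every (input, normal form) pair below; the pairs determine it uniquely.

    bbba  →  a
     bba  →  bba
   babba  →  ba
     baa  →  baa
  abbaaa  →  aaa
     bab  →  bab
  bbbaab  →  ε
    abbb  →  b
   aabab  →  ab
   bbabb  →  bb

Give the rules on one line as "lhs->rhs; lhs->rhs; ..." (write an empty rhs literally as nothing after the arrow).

  | bbba => a
  | bba
  | babba => ba
  | baa

aab->; abb->; bbb->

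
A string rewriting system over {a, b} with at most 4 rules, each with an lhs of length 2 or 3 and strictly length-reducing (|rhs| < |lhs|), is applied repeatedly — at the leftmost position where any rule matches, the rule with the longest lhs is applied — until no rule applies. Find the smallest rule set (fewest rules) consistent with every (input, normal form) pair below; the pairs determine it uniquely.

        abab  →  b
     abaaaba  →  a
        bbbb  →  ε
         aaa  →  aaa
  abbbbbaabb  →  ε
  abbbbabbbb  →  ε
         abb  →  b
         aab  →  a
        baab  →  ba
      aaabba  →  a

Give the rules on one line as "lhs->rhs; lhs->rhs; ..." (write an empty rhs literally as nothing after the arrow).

  | abab => b
  | abaaaba => aaba => a
  | bbbb => bb => ε
  | aaa

ab->; aba->; bb->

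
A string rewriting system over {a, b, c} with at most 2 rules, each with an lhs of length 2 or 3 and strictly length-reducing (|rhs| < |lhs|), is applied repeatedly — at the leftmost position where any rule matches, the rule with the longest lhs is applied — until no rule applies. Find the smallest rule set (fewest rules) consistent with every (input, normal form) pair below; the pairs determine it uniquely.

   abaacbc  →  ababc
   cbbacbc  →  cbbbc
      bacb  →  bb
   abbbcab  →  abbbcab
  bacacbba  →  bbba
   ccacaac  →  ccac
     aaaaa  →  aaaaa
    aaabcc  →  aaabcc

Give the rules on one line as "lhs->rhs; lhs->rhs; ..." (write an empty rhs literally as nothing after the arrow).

acb->b; caa->

  | abaacbc => ababc
  | cbbacbc => cbbbc
  | bacb => bb
  | abbbcab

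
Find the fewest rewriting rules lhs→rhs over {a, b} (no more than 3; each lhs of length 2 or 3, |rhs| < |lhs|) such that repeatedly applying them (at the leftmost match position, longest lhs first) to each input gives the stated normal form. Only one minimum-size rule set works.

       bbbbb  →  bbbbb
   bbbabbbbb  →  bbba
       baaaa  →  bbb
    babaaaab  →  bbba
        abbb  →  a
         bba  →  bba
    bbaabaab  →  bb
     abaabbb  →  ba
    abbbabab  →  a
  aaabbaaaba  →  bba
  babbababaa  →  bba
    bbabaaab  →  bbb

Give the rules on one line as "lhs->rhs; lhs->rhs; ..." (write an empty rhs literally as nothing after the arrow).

aa->b; aab->; ab->a

  | bbbbb
  | bbbabbbbb => bbbabbbb => bbbabbb => bbbabb => bbbab => bbba
  | baaaa => bbaa => bbb
  | babaaaab => baaaaab => bbaaab => bbbab => bbba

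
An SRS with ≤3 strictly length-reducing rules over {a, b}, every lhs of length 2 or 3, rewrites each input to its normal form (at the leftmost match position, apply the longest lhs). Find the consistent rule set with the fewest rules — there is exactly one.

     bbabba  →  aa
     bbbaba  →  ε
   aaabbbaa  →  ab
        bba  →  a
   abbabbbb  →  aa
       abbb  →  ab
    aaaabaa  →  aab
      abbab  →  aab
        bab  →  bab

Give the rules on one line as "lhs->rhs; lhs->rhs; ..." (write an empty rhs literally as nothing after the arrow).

  | bbabba => abba => aa
  | bbbaba => baba => bb => ε
  | aaabbbaa => aaabaa => aaba => ab
  | bba => a

aba->b; bb->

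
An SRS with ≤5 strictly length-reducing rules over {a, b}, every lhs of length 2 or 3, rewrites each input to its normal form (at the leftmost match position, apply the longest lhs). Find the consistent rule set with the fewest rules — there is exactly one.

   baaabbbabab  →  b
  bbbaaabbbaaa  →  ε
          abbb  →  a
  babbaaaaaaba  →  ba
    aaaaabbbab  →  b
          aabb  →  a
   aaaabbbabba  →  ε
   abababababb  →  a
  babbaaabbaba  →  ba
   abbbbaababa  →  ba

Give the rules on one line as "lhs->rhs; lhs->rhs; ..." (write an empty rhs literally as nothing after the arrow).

  | baaabbbabab => babbbabab => bbbbabab => ababab => babab => bbab => aab => b
  | bbbaaabbbaaa => aaaabbbaaa => aabbbaaa => bbbaaa => aaaa => aa => ε
  | abbb => bbb => a
  | babbaaaaaaba => bbbaaaaaaba => aaaaaaaba => aaaaaba => aaaba => aba => ba

aa->; ab->b; bb->a; bbb->a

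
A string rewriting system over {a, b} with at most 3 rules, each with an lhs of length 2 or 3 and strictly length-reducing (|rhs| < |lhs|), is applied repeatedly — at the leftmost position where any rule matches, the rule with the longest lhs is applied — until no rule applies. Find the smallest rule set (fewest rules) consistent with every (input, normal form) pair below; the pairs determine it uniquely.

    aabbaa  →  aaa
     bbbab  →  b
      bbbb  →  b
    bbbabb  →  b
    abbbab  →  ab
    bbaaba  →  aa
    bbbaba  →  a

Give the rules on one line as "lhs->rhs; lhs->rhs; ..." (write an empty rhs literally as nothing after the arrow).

  | aabbaa => aaa
  | bbbab => bbab => b
  | bbbb => bbb => bb => b
  | bbbabb => bbabb => bb => b

ba->a; bb->b; bba->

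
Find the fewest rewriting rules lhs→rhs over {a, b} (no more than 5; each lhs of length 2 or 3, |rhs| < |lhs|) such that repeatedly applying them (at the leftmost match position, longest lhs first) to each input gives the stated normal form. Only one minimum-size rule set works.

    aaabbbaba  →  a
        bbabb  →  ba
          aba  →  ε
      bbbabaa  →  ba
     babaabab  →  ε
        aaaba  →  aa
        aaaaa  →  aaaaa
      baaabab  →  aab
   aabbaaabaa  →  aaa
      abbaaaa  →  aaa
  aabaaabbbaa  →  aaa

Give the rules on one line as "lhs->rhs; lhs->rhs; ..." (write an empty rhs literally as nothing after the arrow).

  | aaabbbaba => aaababa => aaba => a
  | bbabb => babb => ba
  | aba => ε
  | bbbabaa => babaa => ba

aba->; baa->aa; bb->; bba->ba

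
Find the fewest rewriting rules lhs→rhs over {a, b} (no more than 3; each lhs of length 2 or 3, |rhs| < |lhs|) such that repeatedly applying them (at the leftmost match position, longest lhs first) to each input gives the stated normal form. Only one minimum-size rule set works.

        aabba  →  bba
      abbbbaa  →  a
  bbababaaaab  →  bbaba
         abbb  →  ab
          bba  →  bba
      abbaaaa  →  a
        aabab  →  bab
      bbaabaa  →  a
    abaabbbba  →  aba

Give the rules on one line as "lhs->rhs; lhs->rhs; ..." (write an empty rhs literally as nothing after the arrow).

aa->; abb->a; bbb->a

  | aabba => bba
  | abbbbaa => abbaa => aaa => a
  | bbababaaaab => bbababaab => bbababb => bbaba
  | abbb => ab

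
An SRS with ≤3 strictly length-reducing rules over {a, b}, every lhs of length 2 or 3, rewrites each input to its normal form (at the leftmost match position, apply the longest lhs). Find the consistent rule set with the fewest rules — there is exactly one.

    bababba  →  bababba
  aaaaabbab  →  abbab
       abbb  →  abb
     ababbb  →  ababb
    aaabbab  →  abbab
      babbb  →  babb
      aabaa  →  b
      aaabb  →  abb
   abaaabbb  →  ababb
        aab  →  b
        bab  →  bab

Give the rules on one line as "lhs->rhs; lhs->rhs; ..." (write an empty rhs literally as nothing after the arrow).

  | bababba
  | aaaaabbab => aaabbab => abbab
  | abbb => abb
  | ababbb => ababb

aa->; bbb->bb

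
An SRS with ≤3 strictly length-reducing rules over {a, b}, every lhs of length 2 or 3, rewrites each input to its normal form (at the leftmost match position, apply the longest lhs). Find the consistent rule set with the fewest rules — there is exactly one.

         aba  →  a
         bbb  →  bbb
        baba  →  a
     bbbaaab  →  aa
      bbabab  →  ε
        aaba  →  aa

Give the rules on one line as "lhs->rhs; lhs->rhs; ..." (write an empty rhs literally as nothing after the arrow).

  | aba => a
  | bbb
  | baba => aba => a
  | bbbaaab => bbaaab => baaab => aaab => aa

ab->; ba->a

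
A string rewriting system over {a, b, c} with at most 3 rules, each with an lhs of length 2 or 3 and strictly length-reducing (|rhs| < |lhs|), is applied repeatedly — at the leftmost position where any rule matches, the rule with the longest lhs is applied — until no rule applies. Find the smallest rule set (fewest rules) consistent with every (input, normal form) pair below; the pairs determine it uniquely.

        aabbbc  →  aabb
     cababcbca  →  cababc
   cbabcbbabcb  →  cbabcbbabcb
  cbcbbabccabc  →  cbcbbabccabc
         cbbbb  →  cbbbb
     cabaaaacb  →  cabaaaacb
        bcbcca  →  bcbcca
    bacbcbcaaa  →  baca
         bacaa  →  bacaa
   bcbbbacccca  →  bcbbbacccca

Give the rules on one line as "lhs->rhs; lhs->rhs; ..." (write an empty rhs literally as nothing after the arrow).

  | aabbbc => aabb
  | cababcbca => cababc
  | cbabcbbabcb
  | cbcbbabccabc

bbc->b; bca->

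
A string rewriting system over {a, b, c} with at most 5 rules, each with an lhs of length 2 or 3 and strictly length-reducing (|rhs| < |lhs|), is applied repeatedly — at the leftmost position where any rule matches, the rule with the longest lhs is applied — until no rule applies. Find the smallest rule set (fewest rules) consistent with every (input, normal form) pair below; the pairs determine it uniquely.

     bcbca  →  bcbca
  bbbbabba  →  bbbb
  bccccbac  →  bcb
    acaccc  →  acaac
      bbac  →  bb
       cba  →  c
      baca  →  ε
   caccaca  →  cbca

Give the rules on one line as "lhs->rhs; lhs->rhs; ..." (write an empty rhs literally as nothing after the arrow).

aaa->b; ba->; bac->b; cc->a

  | bcbca
  | bbbbabba => bbbbba => bbbb
  | bccccbac => baccbac => bcbac => bcb
  | acaccc => acaac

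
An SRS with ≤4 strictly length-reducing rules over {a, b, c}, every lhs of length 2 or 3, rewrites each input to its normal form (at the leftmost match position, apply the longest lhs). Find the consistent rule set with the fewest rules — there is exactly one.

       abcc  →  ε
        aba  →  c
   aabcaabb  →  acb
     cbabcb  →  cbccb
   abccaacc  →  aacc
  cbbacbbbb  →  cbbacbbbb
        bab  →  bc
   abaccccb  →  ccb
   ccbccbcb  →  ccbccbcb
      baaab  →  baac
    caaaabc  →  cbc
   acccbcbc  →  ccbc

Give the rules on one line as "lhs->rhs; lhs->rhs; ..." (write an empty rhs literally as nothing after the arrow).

ab->c; ca->c; cca->; ccc->

  | abcc => ccc => ε
  | aba => ca => c
  | aabcaabb => accaabb => aabb => acb
  | cbabcb => cbccb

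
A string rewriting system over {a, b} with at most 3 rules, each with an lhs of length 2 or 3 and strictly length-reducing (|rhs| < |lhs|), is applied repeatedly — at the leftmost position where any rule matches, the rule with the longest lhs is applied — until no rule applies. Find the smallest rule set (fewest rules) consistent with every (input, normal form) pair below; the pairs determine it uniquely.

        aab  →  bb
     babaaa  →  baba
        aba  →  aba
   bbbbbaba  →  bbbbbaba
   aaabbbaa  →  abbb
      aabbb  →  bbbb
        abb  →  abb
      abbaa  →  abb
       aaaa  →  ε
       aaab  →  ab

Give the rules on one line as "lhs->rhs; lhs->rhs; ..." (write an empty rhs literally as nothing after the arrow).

  | aab => bb
  | babaaa => baba
  | aba
  | bbbbbaba

aa->; aab->bb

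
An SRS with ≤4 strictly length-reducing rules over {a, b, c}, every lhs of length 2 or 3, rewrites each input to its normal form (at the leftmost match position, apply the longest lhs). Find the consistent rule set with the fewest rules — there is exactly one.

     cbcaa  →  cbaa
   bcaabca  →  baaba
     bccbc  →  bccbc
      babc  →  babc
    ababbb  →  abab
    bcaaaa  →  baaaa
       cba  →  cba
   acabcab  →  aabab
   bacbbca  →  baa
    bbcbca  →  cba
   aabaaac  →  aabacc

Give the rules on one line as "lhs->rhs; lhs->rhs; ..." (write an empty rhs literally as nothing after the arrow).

aac->cc; bb->; ca->a

  | cbcaa => cbaa
  | bcaabca => baabca => baaba
  | bccbc
  | babc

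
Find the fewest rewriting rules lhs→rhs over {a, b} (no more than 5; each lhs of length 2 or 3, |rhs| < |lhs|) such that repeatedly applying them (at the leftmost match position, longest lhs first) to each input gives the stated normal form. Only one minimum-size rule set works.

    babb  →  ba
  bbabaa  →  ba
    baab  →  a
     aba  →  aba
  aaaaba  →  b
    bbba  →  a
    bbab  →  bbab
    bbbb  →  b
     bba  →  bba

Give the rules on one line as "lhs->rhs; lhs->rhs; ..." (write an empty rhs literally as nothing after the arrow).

aa->b; abb->a; baa->ab; bbb->

  | babb => ba
  | bbabaa => bbaab => babb => ba
  | baab => abb => a
  | aba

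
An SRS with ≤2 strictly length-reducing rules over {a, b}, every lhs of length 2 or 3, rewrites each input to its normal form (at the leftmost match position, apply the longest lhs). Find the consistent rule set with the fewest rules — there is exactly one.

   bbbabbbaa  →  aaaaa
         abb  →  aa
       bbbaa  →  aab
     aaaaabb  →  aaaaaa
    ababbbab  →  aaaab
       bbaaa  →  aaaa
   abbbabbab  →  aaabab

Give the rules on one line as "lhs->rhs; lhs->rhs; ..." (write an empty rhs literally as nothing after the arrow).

  | bbbabbbaa => ababbbaa => abaabaa => aabbaa => aaaaa
  | abb => aa
  | bbbaa => abaa => aab
  | aaaaabb => aaaaaa

baa->ab; bb->a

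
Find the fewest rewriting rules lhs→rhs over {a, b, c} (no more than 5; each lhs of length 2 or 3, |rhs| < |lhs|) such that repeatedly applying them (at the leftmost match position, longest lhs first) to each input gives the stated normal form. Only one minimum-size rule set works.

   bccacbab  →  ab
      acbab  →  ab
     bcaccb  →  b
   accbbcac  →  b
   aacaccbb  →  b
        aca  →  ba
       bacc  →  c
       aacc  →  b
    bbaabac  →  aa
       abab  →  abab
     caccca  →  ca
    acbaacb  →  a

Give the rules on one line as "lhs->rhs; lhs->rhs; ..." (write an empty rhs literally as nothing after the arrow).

  | bccacbab => ccacbab => acbab => bbab => ab
  | acbab => bbab => ab
  | bcaccb => caccb => cbcb => ccb => b
  | accbbcac => bcbbcac => cbbcac => ccac => ac => b

ac->b; bb->; bc->c; cc->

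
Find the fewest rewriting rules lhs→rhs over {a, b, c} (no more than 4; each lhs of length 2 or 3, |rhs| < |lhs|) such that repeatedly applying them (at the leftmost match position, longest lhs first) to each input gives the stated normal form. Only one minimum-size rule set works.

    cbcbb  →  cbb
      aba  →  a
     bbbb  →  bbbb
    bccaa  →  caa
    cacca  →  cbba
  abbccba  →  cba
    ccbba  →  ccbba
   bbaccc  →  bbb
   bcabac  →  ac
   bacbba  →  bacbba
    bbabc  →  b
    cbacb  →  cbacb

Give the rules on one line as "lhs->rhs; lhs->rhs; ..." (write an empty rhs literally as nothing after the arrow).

ab->; acc->bb; bc->

  | cbcbb => cbb
  | aba => a
  | bbbb
  | bccaa => caa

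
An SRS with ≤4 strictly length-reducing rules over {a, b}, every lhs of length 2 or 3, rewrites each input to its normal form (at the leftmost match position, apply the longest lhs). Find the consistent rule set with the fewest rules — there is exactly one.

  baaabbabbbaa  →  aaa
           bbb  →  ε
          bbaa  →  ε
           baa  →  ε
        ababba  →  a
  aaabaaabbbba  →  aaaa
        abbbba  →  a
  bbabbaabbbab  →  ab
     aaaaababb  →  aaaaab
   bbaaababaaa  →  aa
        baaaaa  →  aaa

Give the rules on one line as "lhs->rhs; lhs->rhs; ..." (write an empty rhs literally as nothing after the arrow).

ba->; baa->; bb->b; bbb->

  | baaabbabbbaa => abbabbbaa => ababbbaa => abbbaa => aaa
  | bbb => ε
  | bbaa => baa => ε
  | baa => ε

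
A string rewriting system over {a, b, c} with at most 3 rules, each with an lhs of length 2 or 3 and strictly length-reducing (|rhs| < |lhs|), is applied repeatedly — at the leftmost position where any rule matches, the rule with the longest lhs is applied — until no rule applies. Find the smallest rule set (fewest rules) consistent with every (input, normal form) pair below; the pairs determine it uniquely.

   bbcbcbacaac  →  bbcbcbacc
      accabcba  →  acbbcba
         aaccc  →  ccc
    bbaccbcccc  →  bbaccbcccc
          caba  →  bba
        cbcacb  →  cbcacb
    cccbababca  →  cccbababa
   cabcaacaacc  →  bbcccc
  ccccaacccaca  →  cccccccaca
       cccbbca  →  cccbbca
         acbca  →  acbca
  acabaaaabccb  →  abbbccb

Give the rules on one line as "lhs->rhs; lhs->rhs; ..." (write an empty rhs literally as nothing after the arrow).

aa->; abc->ab; cab->bb

  | bbcbcbacaac => bbcbcbacc
  | accabcba => acbbcba
  | aaccc => ccc
  | bbaccbcccc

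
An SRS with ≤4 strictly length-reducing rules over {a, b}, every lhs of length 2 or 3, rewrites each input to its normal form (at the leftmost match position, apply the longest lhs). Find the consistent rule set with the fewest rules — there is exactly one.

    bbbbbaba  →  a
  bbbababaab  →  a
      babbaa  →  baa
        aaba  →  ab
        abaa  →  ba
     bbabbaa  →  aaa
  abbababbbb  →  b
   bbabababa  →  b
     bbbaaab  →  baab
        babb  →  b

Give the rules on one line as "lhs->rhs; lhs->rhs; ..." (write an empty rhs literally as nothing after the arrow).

  | bbbbbaba => abbbaba => baba => bb => a
  | bbbababaab => abababaab => bbabaab => aabaab => abab => bb => a
  | babbaa => baa
  | aaba => ab

aba->b; abb->; bb->a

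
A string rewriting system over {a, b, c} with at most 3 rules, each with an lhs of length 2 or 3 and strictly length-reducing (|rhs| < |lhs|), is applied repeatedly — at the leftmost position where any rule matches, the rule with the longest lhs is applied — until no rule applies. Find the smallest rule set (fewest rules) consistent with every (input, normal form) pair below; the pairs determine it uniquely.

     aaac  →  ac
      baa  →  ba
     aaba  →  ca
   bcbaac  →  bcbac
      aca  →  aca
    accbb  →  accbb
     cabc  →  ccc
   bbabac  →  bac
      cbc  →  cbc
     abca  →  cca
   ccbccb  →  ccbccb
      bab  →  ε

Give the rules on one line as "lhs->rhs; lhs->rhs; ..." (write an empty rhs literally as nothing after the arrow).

aa->a; ab->c; bab->

  | aaac => aac => ac
  | baa => ba
  | aaba => aba => ca
  | bcbaac => bcbac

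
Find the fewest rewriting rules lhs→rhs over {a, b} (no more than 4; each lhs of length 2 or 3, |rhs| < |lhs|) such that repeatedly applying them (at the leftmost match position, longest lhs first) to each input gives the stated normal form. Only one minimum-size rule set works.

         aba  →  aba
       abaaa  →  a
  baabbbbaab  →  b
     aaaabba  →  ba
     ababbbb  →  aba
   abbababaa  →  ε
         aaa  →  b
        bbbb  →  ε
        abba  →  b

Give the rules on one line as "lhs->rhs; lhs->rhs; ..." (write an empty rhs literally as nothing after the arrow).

  | aba
  | abaaa => aaba => bba => a
  | baabbbbaab => abbbbbaab => abbbaab => abaab => aabb => bbb => b
  | aaaabba => aaabba => aabba => bbba => ba

aa->b; aaa->aa; baa->ab; bb->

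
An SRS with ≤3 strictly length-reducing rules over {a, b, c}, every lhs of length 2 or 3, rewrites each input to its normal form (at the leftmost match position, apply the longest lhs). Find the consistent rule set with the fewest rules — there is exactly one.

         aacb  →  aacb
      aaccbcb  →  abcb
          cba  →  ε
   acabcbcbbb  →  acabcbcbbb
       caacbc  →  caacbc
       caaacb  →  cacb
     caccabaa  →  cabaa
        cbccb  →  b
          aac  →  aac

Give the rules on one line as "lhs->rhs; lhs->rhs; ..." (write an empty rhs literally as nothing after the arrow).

aaa->a; cba->; cc->a

  | aacb
  | aaccbcb => aaabcb => abcb
  | cba => ε
  | acabcbcbbb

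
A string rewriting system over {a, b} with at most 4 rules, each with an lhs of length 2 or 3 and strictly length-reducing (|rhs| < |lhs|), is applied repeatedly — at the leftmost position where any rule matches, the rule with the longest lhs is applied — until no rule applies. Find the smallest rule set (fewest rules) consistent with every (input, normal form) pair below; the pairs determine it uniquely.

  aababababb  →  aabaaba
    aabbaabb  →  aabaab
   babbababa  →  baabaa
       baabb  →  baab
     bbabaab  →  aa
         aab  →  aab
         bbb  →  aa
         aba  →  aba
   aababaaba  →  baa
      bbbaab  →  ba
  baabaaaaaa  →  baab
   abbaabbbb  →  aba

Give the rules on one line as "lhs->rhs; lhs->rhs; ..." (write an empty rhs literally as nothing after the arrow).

aaa->b; bab->ba; bb->b; bbb->aa

  | aababababb => aabaababb => aabaabab => aabaaba
  | aabbaabb => aabaabb => aabaab
  | babbababa => babababa => baababa => baabaa
  | baabb => baab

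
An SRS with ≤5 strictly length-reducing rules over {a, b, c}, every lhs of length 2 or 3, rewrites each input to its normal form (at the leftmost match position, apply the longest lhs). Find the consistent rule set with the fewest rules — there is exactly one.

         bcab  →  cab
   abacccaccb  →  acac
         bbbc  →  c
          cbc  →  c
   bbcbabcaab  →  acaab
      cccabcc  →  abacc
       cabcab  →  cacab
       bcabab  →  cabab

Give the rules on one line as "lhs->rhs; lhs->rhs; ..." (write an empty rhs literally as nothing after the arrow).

  | bcab => cab
  | abacccaccb => abaabaccb => accbaccb => acaccb => acac
  | bbbc => bbc => bc => c
  | cbc => c

baa->cc; bc->c; cb->; ccc->ab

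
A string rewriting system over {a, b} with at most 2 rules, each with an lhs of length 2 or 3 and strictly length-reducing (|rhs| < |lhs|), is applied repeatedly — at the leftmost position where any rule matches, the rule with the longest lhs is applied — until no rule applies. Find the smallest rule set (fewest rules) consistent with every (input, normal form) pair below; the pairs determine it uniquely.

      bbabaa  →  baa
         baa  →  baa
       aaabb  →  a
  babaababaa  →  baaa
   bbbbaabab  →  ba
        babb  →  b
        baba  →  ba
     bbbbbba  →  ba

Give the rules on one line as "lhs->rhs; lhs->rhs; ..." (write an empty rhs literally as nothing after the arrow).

  | bbabaa => babaa => baa
  | baa
  | aaabb => aab => a
  | babaababaa => baababaa => baabaa => baaa

ab->; bb->b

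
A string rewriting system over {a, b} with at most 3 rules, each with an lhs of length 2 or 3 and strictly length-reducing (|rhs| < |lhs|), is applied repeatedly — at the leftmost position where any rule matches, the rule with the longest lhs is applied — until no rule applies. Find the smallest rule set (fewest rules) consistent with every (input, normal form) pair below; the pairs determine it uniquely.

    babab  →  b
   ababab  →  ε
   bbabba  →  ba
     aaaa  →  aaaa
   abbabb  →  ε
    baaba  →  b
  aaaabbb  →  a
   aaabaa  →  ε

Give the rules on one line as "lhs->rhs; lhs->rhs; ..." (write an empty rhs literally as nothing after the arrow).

  | babab => bbb => b
  | ababab => bbab => ab => ε
  | bbabba => abba => ba
  | aaaa

ab->; aba->b; bb->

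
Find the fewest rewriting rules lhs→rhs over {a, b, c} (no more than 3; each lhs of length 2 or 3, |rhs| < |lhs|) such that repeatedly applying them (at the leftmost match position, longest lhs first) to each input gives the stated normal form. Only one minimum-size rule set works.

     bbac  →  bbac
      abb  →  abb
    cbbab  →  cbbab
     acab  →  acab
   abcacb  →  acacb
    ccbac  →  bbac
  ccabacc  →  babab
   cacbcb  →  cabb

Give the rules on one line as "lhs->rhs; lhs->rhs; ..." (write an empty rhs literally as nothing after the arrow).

bc->c; cc->b

  | bbac
  | abb
  | cbbab
  | acab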